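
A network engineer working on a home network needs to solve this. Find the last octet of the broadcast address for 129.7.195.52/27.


Given: IP = 129.7.195.52, prefix = /27
Host bits = 32 - 27 = 5
Network last octet = 52 AND mask = 32
Host part size = 2^5 - 1 = 31
Broadcast last octet = 32 OR 31 = 63

63


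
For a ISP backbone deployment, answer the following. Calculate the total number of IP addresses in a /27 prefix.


Given: CIDR prefix /27
Host bits = 32 - 27 = 5
Total addresses = 2^5 = 32

32


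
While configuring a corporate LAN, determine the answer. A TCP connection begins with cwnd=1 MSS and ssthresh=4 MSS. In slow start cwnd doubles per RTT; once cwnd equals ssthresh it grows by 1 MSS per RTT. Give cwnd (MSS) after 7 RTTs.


RTT 0: cwnd = 1 MSS (initial)
RTT 1: cwnd = 2 MSS (slow start, doubled)
RTT 2: cwnd = 4 MSS (slow start, doubled)
RTT 3: cwnd = 5 MSS (congestion avoidance, +1)
RTT 4: cwnd = 6 MSS (congestion avoidance, +1)
RTT 5: cwnd = 7 MSS (congestion avoidance, +1)
RTT 6: cwnd = 8 MSS (congestion avoidance, +1)
RTT 7: cwnd = 9 MSS (congestion avoidance, +1)

9


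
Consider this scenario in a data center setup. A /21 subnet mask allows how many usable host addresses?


Given: subnet mask /21
Host bits = 32 - 21 = 11
Total addresses = 2^11 = 2048
Usable hosts = 2048 - 2 (network + broadcast) = 2046

2046


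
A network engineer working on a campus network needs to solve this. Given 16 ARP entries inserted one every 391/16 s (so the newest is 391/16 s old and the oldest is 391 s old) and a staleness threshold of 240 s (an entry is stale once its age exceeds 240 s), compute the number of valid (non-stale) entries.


Ages are k * 391/16 s for k = 1..16 (spacing = 24.4375 s).
Entry k is valid iff k * 391/16 <= 240 iff k <= 16 * 240 / 391 = 9.8210
n_valid = floor(9.8210) = 9
(n_stale = 16 - 9 = 7)

9


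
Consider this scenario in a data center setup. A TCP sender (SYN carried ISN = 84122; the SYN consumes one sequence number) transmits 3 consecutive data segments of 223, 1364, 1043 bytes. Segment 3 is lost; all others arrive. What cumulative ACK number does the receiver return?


SYN uses sequence number 84122; first data byte = ISN + 1 = 84123.
Segment 1: SEQ = 84123, len = 223 B, covers [84123, 84345]
Segment 2: SEQ = 84346, len = 1364 B, covers [84346, 85709]
Segment 3: SEQ = 85710, len = 1043 B, covers [85710, 86752] [LOST]
In-order data received: bytes [84123, 85709] (segments 1..2).
Segment 3 missing -> gap begins at byte 85710.
Cumulative ACK = next expected in-order byte = 84123 + 223 + 1364 = 85710

85710


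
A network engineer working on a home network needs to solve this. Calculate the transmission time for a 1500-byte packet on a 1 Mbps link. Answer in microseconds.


Given: packet = 1500 bytes, bandwidth = 1 Mbps
Packet in bits = 1500 * 8 = 12000 bits
Bandwidth = 1 * 10^6 = 1000000 bps
Time = 12000 / 1000000 seconds
Time in us = 12000 * 10^6 / 1000000 = 12000

12000


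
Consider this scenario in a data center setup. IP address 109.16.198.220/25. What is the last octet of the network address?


Given: IP = 109.16.198.220, prefix = /25
Subnet mask = 255.255.255.128
Last octet of IP: 220
Last octet of mask: 128
Network last octet = 220 AND 128 = 128

128


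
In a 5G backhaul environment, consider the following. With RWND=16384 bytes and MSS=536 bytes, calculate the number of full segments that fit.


Given: RWND = 16384 bytes, MSS = 536 bytes
Full segments = floor(RWND / MSS)
Full segments = floor(16384 / 536)
Full segments = floor(30.5672) = 30

30


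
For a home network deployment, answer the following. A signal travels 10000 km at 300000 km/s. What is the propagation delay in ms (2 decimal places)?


Given: distance = 10000 km, speed = 300000 km/s
Delay = distance / speed = 10000 / 300000 seconds
Delay in ms = 10000 * 1000 / 300000
Delay = 33.3333 ms
Rounded to 2 dp = 33.33 ms

33.33


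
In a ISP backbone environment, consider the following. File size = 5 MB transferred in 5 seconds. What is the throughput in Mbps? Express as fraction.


Given: file = 5 MB, time = 5 s
File in Mb = 5 * 8 = 40 Mb
Throughput = 40 / 5 Mbps
Throughput = 8 Mbps

8


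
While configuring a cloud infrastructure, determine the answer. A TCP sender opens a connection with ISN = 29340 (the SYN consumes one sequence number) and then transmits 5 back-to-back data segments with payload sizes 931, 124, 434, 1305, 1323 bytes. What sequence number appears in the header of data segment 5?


The SYN occupies sequence number ISN = 29340, so the first data byte is ISN + 1 = 29341.
SEQ of data segment i = (ISN + 1) + sum of payload sizes of segments 1..i-1.
Segment 1: SEQ = 29341, payload = 931 bytes
Segment 2: SEQ = 30272, payload = 124 bytes
Segment 3: SEQ = 30396, payload = 434 bytes
Segment 4: SEQ = 30830, payload = 1305 bytes
Segment 5: SEQ = 32135, payload = 1323 bytes
SEQ of segment 5 = 29341 + 931 + 124 + 434 + 1305 = 32135

32135


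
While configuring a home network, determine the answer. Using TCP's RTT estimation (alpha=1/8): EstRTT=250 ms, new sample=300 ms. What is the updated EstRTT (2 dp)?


Given: EstRTT = 250 ms, SampleRTT = 300 ms, alpha = 1/8
New EstRTT = (1 - alpha) * EstRTT + alpha * SampleRTT
(7/8) * 250 = 218.75
(1/8) * 300 = 37.5
New EstRTT = 218.75 + 37.5 = 256.25 ms -> 256.25 ms (2 dp)

256.25


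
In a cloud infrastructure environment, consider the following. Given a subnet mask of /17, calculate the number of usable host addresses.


Given: subnet mask /17
Host bits = 32 - 17 = 15
Total addresses = 2^15 = 32768
Usable hosts = 32768 - 2 (network + broadcast) = 32766

32766


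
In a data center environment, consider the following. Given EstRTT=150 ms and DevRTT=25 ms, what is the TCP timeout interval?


Given: EstRTT = 150 ms, DevRTT = 25 ms
Timeout = EstRTT + 4 * DevRTT
4 * DevRTT = 4 * 25 = 100
Timeout = 150 + 100 = 250 ms

250


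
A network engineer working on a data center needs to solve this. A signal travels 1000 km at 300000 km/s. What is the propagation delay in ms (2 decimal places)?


Given: distance = 1000 km, speed = 300000 km/s
Delay = distance / speed = 1000 / 300000 seconds
Delay in ms = 1000 * 1000 / 300000
Delay = 3.3333 ms
Rounded to 2 dp = 3.33 ms

3.33


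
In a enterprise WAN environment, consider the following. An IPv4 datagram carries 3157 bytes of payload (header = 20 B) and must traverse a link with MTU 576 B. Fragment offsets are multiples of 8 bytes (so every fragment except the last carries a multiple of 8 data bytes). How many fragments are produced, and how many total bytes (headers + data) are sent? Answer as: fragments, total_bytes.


Max data per non-final fragment = floor((MTU - header)/8)*8 = floor((576 - 20)/8)*8 = floor(556/8)*8 = 552 B
Final fragment needs no 8-byte alignment: it can carry up to MTU - header = 556 B
Non-final fragments needed = ceil((payload - 556) / 552) = ceil(2601/552) = ceil(4.7120) = 5
Number of fragments = 5 + 1 = 6
Fragment sizes (data): 5 * 552 B + 397 B (last, 397 <= 556 OK)
Total bytes sent = payload + n_frags * header = 3157 + 6*20 = 3157 + 120 = 3277 B

6, 3277


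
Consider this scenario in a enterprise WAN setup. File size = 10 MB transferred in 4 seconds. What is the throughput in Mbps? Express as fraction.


Given: file = 10 MB, time = 4 s
File in Mb = 10 * 8 = 80 Mb
Throughput = 80 / 4 Mbps
Throughput = 20 Mbps

20


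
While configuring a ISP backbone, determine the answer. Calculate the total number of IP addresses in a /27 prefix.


Given: CIDR prefix /27
Host bits = 32 - 27 = 5
Total addresses = 2^5 = 32

32


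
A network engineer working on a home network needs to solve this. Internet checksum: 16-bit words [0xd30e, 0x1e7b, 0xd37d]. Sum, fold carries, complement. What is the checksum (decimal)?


Given words: [0xd30e, 0x1e7b, 0xd37d]
Step 1: Sum all words
Raw sum = 54030 + 7803 + 54141 = 115974
Step 2: Fold carry: (50438 + 1) = 50439
One's complement = ~50439 & 0xFFFF = 15096

15096


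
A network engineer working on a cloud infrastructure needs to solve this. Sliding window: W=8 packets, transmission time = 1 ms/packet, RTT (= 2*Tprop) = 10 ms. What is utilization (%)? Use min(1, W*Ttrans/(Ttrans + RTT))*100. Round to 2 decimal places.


Given: W = 8, Ttrans = 1 ms, RTT = 10 ms (= 2 * Tprop, Tprop = 5 ms)
Cycle time = Ttrans + RTT = 1 + 10 = 11 ms (first packet sent until its ACK returns)
W * Ttrans = 8 * 1 = 8 ms of sending per cycle
W * Ttrans / (Ttrans + RTT) = 8 / 11 = 0.727273
U = min(1, 0.727273) = 0.727273
U% = 72.73%

72.73


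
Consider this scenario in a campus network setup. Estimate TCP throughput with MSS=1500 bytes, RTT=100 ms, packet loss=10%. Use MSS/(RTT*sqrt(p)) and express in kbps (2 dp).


Given: MSS = 1500 bytes, RTT = 100 ms, loss = 10%
RTT in seconds = 100 / 1000 = 0.1
Loss rate = 10% = 0.1
sqrt(loss) = sqrt(0.1) = 0.316227766017
Throughput (bytes/s) = 1500 / (0.1 * 0.316227766017) = 47434.1649
Throughput (kbps) = 47434.1649 * 8 / 1000 = 379.473319 -> 379.47 kbps (2 dp)

379.47


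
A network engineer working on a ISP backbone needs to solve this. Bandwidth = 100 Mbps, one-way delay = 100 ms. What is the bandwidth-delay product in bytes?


Given: bandwidth = 100 Mbps, delay = 100 ms
BDP in bits = 100 * 10^6 * 100 / 1000
BDP in bits = 10000000
BDP in bytes = 10000000 / 8 = 1250000

1250000


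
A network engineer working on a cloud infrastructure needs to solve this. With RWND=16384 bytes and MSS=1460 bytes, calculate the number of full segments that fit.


Given: RWND = 16384 bytes, MSS = 1460 bytes
Full segments = floor(RWND / MSS)
Full segments = floor(16384 / 1460)
Full segments = floor(11.2219) = 11

11


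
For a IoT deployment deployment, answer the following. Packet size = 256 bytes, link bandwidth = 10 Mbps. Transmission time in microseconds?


Given: packet = 256 bytes, bandwidth = 10 Mbps
Packet in bits = 256 * 8 = 2048 bits
Bandwidth = 10 * 10^6 = 10000000 bps
Time = 2048 / 10000000 seconds
Time in us = 2048 * 10^6 / 10000000 = 204.8

204.8


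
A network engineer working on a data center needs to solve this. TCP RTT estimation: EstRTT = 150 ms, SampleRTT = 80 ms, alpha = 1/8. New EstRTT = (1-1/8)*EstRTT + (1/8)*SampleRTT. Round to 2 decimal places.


Given: EstRTT = 150 ms, SampleRTT = 80 ms, alpha = 1/8
New EstRTT = (1 - alpha) * EstRTT + alpha * SampleRTT
(7/8) * 150 = 131.25
(1/8) * 80 = 10
New EstRTT = 131.25 + 10 = 141.25 ms -> 141.25 ms (2 dp)

141.25


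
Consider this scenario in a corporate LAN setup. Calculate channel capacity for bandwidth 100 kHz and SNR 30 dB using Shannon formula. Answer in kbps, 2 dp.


Given: B = 100 kHz, SNR = 30 dB
SNR linear = 10^(30/10) = 1000
1 + SNR = 1001
log2(1001) = 9.9672262588
C = 100 * 1000 * 9.9672262588 = 996722.6259 bps
C = 996.722626 kbps -> 996.72 kbps (2 dp)

996.72


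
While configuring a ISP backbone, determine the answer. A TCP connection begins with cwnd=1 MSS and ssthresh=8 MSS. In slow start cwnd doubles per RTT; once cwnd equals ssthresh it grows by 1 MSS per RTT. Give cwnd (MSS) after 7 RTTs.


RTT 0: cwnd = 1 MSS (initial)
RTT 1: cwnd = 2 MSS (slow start, doubled)
RTT 2: cwnd = 4 MSS (slow start, doubled)
RTT 3: cwnd = 8 MSS (slow start, doubled)
RTT 4: cwnd = 9 MSS (congestion avoidance, +1)
RTT 5: cwnd = 10 MSS (congestion avoidance, +1)
RTT 6: cwnd = 11 MSS (congestion avoidance, +1)
RTT 7: cwnd = 12 MSS (congestion avoidance, +1)

12


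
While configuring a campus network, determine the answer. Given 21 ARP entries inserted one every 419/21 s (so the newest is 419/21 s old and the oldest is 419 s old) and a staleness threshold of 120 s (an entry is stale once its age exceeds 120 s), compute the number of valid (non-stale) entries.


Ages are k * 419/21 s for k = 1..21 (spacing = 19.9524 s).
Entry k is valid iff k * 419/21 <= 120 iff k <= 21 * 120 / 419 = 6.0143
n_valid = floor(6.0143) = 6
(n_stale = 21 - 6 = 15)

6


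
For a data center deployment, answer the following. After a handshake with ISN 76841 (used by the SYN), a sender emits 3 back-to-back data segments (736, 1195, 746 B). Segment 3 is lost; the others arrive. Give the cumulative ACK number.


SYN uses sequence number 76841; first data byte = ISN + 1 = 76842.
Segment 1: SEQ = 76842, len = 736 B, covers [76842, 77577]
Segment 2: SEQ = 77578, len = 1195 B, covers [77578, 78772]
Segment 3: SEQ = 78773, len = 746 B, covers [78773, 79518] [LOST]
In-order data received: bytes [76842, 78772] (segments 1..2).
Segment 3 missing -> gap begins at byte 78773.
Cumulative ACK = next expected in-order byte = 76842 + 736 + 1195 = 78773

78773


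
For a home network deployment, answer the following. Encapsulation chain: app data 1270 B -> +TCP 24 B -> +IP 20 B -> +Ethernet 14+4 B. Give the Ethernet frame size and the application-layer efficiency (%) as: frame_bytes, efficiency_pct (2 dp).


TCP segment = 1270 + 24 = 1294 B
IP packet = 1294 + 20 = 1314 B
Ethernet frame = 1314 + 14 + 4 = 1332 B
Efficiency = app / frame = 1270 / 1332 = 0.953453 = 95.3453% -> 95.35% (2 dp)

1332, 95.35


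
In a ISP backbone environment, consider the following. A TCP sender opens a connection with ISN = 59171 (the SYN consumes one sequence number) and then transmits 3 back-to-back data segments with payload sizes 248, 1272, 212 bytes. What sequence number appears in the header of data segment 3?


The SYN occupies sequence number ISN = 59171, so the first data byte is ISN + 1 = 59172.
SEQ of data segment i = (ISN + 1) + sum of payload sizes of segments 1..i-1.
Segment 1: SEQ = 59172, payload = 248 bytes
Segment 2: SEQ = 59420, payload = 1272 bytes
Segment 3: SEQ = 60692, payload = 212 bytes
SEQ of segment 3 = 59172 + 248 + 1272 = 60692

60692


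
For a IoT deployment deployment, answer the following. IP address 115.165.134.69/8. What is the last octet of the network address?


Given: IP = 115.165.134.69, prefix = /8
Subnet mask = 255.0.0.0
Last octet of IP: 69
Last octet of mask: 0
Network last octet = 69 AND 0 = 0

0


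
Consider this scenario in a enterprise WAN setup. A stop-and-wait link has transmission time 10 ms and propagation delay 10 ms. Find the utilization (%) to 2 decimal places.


Given: Ttrans = 10 ms, Tprop = 10 ms
RTT = 2 * Tprop = 2 * 10 = 20 ms
U = Ttrans / (Ttrans + RTT)
U = 10 / (10 + 20)
U = 10 / 30 = 0.333333
U% = 33.33%

33.33


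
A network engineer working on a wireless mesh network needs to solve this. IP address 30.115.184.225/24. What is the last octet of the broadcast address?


Given: IP = 30.115.184.225, prefix = /24
Host bits = 32 - 24 = 8
Network last octet = 225 AND mask = 0
Host part size = 2^8 - 1 = 255
Broadcast last octet = 0 OR 255 = 255

255


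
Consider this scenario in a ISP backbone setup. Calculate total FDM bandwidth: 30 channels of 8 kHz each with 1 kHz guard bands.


Given: 30 channels, 8 kHz each, guard = 1 kHz
Channel bandwidth = 30 * 8 = 240 kHz
Guard bands = 29 gaps * 1 kHz = 29 kHz
Total = 240 + 29 = 269 kHz

269


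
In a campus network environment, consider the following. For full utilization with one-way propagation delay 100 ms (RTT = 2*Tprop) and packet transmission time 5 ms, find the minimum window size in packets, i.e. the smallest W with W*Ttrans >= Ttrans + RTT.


Given: Ttrans = 5 ms, RTT = 200 ms (= 2 * Tprop, Tprop = 100 ms)
Time until first ACK returns = Ttrans + RTT = 5 + 200 = 205 ms
Need W * Ttrans >= Ttrans + RTT  ->  W >= (Ttrans + RTT) / Ttrans
(Ttrans + RTT) / Ttrans = 205 / 5 = 41
W_min = ceil(41) = 41

41


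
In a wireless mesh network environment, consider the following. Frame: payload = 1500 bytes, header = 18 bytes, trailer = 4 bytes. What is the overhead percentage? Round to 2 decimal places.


Given: payload = 1500 B, header = 18 B, trailer = 4 B
Overhead bytes = header + trailer = 18 + 4 = 22
Total frame = payload + overhead = 1500 + 22 = 1522
Overhead % = 22 / 1522 * 100 = 1.4455% -> 1.45% (2 dp)

1.45


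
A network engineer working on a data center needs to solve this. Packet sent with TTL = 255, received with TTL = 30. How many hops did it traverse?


Given: initial TTL = 255, received TTL = 30
Hops = initial TTL - received TTL
Hops = 255 - 30 = 225

225


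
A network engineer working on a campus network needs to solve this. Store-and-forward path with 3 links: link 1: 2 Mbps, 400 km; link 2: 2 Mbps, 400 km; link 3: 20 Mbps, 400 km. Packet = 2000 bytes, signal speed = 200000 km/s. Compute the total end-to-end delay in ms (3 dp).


Packet = 2000 bytes = 16000 bits. Store-and-forward: sum (t_trans + t_prop) per link.
Link 1: t_trans = 16000/(2*10^6) s = 8.0000 ms; t_prop = 400/200000 s = 2.0000 ms; subtotal = 10.0000 ms
Link 2: t_trans = 16000/(2*10^6) s = 8.0000 ms; t_prop = 400/200000 s = 2.0000 ms; subtotal = 10.0000 ms
Link 3: t_trans = 16000/(20*10^6) s = 0.8000 ms; t_prop = 400/200000 s = 2.0000 ms; subtotal = 2.8000 ms
End-to-end = 10.0000 + 10.0000 + 2.8000 = 22.8000 ms -> 22.800 ms (3 dp)

22.800


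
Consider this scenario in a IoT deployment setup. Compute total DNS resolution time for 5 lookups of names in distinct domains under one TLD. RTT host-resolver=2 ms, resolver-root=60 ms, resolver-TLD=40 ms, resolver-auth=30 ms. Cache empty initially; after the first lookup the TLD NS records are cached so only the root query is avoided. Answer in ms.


Lookup 1 (cold cache): local + root + TLD + auth = 2 + 60 + 40 + 30 = 132 ms
Lookups 2..5 (TLD NS cached -> skip root; new domain -> still ask TLD and auth): local + TLD + auth = 2 + 40 + 30 = 72 ms each
Remaining 4 lookups: 4 * 72 = 288 ms
Total = 132 + 288 = 420 ms

420


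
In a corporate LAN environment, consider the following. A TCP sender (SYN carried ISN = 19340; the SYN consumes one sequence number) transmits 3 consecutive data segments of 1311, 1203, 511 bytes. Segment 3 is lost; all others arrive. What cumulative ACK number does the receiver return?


SYN uses sequence number 19340; first data byte = ISN + 1 = 19341.
Segment 1: SEQ = 19341, len = 1311 B, covers [19341, 20651]
Segment 2: SEQ = 20652, len = 1203 B, covers [20652, 21854]
Segment 3: SEQ = 21855, len = 511 B, covers [21855, 22365] [LOST]
In-order data received: bytes [19341, 21854] (segments 1..2).
Segment 3 missing -> gap begins at byte 21855.
Cumulative ACK = next expected in-order byte = 19341 + 1311 + 1203 = 21855

21855


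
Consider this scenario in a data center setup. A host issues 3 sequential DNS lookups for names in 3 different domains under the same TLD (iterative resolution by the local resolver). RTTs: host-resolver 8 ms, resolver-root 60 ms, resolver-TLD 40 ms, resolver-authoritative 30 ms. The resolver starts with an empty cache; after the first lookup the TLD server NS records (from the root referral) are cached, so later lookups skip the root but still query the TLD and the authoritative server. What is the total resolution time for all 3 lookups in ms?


Lookup 1 (cold cache): local + root + TLD + auth = 8 + 60 + 40 + 30 = 138 ms
Lookups 2..3 (TLD NS cached -> skip root; new domain -> still ask TLD and auth): local + TLD + auth = 8 + 40 + 30 = 78 ms each
Remaining 2 lookups: 2 * 78 = 156 ms
Total = 138 + 156 = 294 ms

294


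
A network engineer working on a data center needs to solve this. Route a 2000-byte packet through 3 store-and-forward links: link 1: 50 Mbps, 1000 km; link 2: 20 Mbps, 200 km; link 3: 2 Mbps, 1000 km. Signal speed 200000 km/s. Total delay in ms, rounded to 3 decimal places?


Packet = 2000 bytes = 16000 bits. Store-and-forward: sum (t_trans + t_prop) per link.
Link 1: t_trans = 16000/(50*10^6) s = 0.3200 ms; t_prop = 1000/200000 s = 5.0000 ms; subtotal = 5.3200 ms
Link 2: t_trans = 16000/(20*10^6) s = 0.8000 ms; t_prop = 200/200000 s = 1.0000 ms; subtotal = 1.8000 ms
Link 3: t_trans = 16000/(2*10^6) s = 8.0000 ms; t_prop = 1000/200000 s = 5.0000 ms; subtotal = 13.0000 ms
End-to-end = 5.3200 + 1.8000 + 13.0000 = 20.1200 ms -> 20.120 ms (3 dp)

20.120


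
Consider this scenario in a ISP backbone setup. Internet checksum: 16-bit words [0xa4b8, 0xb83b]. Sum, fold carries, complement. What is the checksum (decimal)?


Given words: [0xa4b8, 0xb83b]
Step 1: Sum all words
Raw sum = 42168 + 47163 = 89331
Step 2: Fold carry: (23795 + 1) = 23796
One's complement = ~23796 & 0xFFFF = 41739

41739


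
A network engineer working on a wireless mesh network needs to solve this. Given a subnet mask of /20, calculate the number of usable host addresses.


Given: subnet mask /20
Host bits = 32 - 20 = 12
Total addresses = 2^12 = 4096
Usable hosts = 4096 - 2 (network + broadcast) = 4094

4094


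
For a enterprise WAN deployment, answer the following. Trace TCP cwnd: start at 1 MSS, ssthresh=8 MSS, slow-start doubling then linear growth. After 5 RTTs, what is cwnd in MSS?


RTT 0: cwnd = 1 MSS (initial)
RTT 1: cwnd = 2 MSS (slow start, doubled)
RTT 2: cwnd = 4 MSS (slow start, doubled)
RTT 3: cwnd = 8 MSS (slow start, doubled)
RTT 4: cwnd = 9 MSS (congestion avoidance, +1)
RTT 5: cwnd = 10 MSS (congestion avoidance, +1)

10


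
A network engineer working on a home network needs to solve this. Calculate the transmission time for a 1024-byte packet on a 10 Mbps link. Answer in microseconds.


Given: packet = 1024 bytes, bandwidth = 10 Mbps
Packet in bits = 1024 * 8 = 8192 bits
Bandwidth = 10 * 10^6 = 10000000 bps
Time = 8192 / 10000000 seconds
Time in us = 8192 * 10^6 / 10000000 = 819.2

819.2


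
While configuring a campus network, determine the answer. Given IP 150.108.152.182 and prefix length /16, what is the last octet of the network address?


Given: IP = 150.108.152.182, prefix = /16
Subnet mask = 255.255.0.0
Last octet of IP: 182
Last octet of mask: 0
Network last octet = 182 AND 0 = 0

0


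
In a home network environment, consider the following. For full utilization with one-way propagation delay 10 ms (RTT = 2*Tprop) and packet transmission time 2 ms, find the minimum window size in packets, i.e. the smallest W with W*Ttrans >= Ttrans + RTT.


Given: Ttrans = 2 ms, RTT = 20 ms (= 2 * Tprop, Tprop = 10 ms)
Time until first ACK returns = Ttrans + RTT = 2 + 20 = 22 ms
Need W * Ttrans >= Ttrans + RTT  ->  W >= (Ttrans + RTT) / Ttrans
(Ttrans + RTT) / Ttrans = 22 / 2 = 11
W_min = ceil(11) = 11

11


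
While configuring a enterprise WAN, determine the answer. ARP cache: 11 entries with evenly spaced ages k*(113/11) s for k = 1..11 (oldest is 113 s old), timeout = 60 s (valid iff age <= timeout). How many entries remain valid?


Ages are k * 113/11 s for k = 1..11 (spacing = 10.2727 s).
Entry k is valid iff k * 113/11 <= 60 iff k <= 11 * 60 / 113 = 5.8407
n_valid = floor(5.8407) = 5
(n_stale = 11 - 5 = 6)

5


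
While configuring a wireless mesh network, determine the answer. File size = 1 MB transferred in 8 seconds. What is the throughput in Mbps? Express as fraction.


Given: file = 1 MB, time = 8 s
File in Mb = 1 * 8 = 8 Mb
Throughput = 8 / 8 Mbps
Throughput = 1 Mbps

1


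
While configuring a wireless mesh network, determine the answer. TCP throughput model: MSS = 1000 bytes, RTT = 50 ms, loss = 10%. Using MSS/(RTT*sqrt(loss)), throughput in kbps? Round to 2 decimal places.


Given: MSS = 1000 bytes, RTT = 50 ms, loss = 10%
RTT in seconds = 50 / 1000 = 0.05
Loss rate = 10% = 0.1
sqrt(loss) = sqrt(0.1) = 0.316227766017
Throughput (bytes/s) = 1000 / (0.05 * 0.316227766017) = 63245.5532
Throughput (kbps) = 63245.5532 * 8 / 1000 = 505.964426 -> 505.96 kbps (2 dp)

505.96


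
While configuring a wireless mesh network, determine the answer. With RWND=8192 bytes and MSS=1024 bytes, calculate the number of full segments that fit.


Given: RWND = 8192 bytes, MSS = 1024 bytes
Full segments = floor(RWND / MSS)
Full segments = floor(8192 / 1024)
Full segments = floor(8.0) = 8

8


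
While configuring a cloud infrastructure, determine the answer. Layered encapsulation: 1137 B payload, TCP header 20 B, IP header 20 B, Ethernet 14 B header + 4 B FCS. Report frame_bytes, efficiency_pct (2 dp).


TCP segment = 1137 + 20 = 1157 B
IP packet = 1157 + 20 = 1177 B
Ethernet frame = 1177 + 14 + 4 = 1195 B
Efficiency = app / frame = 1137 / 1195 = 0.951464 = 95.1464% -> 95.15% (2 dp)

1195, 95.15


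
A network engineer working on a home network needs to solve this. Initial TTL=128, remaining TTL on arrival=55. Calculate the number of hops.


Given: initial TTL = 128, received TTL = 55
Hops = initial TTL - received TTL
Hops = 128 - 55 = 73

73


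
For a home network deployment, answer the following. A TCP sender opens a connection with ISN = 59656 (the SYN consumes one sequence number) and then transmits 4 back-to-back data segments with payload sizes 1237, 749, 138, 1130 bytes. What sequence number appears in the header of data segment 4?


The SYN occupies sequence number ISN = 59656, so the first data byte is ISN + 1 = 59657.
SEQ of data segment i = (ISN + 1) + sum of payload sizes of segments 1..i-1.
Segment 1: SEQ = 59657, payload = 1237 bytes
Segment 2: SEQ = 60894, payload = 749 bytes
Segment 3: SEQ = 61643, payload = 138 bytes
Segment 4: SEQ = 61781, payload = 1130 bytes
SEQ of segment 4 = 59657 + 1237 + 749 + 138 = 61781

61781


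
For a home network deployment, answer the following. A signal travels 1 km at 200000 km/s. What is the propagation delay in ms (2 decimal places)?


Given: distance = 1 km, speed = 200000 km/s
Delay = distance / speed = 1 / 200000 seconds
Delay in ms = 1 * 1000 / 200000
Delay = 0.0050 ms
Rounded to 2 dp = 0.01 ms

0.01


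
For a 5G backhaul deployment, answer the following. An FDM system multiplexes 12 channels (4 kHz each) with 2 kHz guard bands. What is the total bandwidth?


Given: 12 channels, 4 kHz each, guard = 2 kHz
Channel bandwidth = 12 * 4 = 48 kHz
Guard bands = 11 gaps * 2 kHz = 22 kHz
Total = 48 + 22 = 70 kHz

70


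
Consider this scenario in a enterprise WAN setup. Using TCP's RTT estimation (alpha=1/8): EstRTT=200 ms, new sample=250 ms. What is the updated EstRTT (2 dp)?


Given: EstRTT = 200 ms, SampleRTT = 250 ms, alpha = 1/8
New EstRTT = (1 - alpha) * EstRTT + alpha * SampleRTT
(7/8) * 200 = 175
(1/8) * 250 = 31.25
New EstRTT = 175 + 31.25 = 206.25 ms -> 206.25 ms (2 dp)

206.25


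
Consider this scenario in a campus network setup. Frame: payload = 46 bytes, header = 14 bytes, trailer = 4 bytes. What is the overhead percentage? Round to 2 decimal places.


Given: payload = 46 B, header = 14 B, trailer = 4 B
Overhead bytes = header + trailer = 14 + 4 = 18
Total frame = payload + overhead = 46 + 18 = 64
Overhead % = 18 / 64 * 100 = 28.1250% -> 28.13% (2 dp)

28.13


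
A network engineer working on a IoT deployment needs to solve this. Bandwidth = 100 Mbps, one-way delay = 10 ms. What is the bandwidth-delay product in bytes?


Given: bandwidth = 100 Mbps, delay = 10 ms
BDP in bits = 100 * 10^6 * 10 / 1000
BDP in bits = 1000000
BDP in bytes = 1000000 / 8 = 125000

125000


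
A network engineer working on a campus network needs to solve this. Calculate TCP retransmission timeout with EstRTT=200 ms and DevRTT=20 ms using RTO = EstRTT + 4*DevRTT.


Given: EstRTT = 200 ms, DevRTT = 20 ms
Timeout = EstRTT + 4 * DevRTT
4 * DevRTT = 4 * 20 = 80
Timeout = 200 + 80 = 280 ms

280


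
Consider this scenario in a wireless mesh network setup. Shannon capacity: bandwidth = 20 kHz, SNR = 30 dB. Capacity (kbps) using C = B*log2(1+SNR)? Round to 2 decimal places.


Given: B = 20 kHz, SNR = 30 dB
SNR linear = 10^(30/10) = 1000
1 + SNR = 1001
log2(1001) = 9.9672262588
C = 20 * 1000 * 9.9672262588 = 199344.5252 bps
C = 199.344525 kbps -> 199.34 kbps (2 dp)

199.34


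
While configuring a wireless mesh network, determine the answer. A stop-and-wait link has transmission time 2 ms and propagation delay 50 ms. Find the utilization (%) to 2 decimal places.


Given: Ttrans = 2 ms, Tprop = 50 ms
RTT = 2 * Tprop = 2 * 50 = 100 ms
U = Ttrans / (Ttrans + RTT)
U = 2 / (2 + 100)
U = 2 / 102 = 0.019608
U% = 1.96%

1.96


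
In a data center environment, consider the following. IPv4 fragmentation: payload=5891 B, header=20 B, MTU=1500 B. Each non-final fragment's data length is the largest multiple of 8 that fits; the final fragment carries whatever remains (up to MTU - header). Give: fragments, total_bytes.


Max data per non-final fragment = floor((MTU - header)/8)*8 = floor((1500 - 20)/8)*8 = floor(1480/8)*8 = 1480 B
Final fragment needs no 8-byte alignment: it can carry up to MTU - header = 1480 B
Non-final fragments needed = ceil((payload - 1480) / 1480) = ceil(4411/1480) = ceil(2.9804) = 3
Number of fragments = 3 + 1 = 4
Fragment sizes (data): 3 * 1480 B + 1451 B (last, 1451 <= 1480 OK)
Total bytes sent = payload + n_frags * header = 5891 + 4*20 = 5891 + 80 = 5971 B

4, 5971


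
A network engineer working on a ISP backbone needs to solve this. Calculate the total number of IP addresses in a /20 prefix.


Given: CIDR prefix /20
Host bits = 32 - 20 = 12
Total addresses = 2^12 = 4096

4096


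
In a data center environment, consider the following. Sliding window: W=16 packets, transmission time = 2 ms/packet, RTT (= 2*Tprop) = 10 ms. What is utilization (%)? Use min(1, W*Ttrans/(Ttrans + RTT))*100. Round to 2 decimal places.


Given: W = 16, Ttrans = 2 ms, RTT = 10 ms (= 2 * Tprop, Tprop = 5 ms)
Cycle time = Ttrans + RTT = 2 + 10 = 12 ms (first packet sent until its ACK returns)
W * Ttrans = 16 * 2 = 32 ms of sending per cycle
W * Ttrans / (Ttrans + RTT) = 32 / 12 = 2.666667
U = min(1, 2.666667) = 1.000000
U% = 100.00%

100.00


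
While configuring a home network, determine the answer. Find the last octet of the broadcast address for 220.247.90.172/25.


Given: IP = 220.247.90.172, prefix = /25
Host bits = 32 - 25 = 7
Network last octet = 172 AND mask = 128
Host part size = 2^7 - 1 = 127
Broadcast last octet = 128 OR 127 = 255

255


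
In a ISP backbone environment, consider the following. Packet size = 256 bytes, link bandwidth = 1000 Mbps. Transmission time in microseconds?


Given: packet = 256 bytes, bandwidth = 1000 Mbps
Packet in bits = 256 * 8 = 2048 bits
Bandwidth = 1000 * 10^6 = 1000000000 bps
Time = 2048 / 1000000000 seconds
Time in us = 2048 * 10^6 / 1000000000 = 2.048

2.048


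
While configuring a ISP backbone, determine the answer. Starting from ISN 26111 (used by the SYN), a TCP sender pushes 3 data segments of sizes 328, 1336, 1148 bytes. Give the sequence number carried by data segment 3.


The SYN occupies sequence number ISN = 26111, so the first data byte is ISN + 1 = 26112.
SEQ of data segment i = (ISN + 1) + sum of payload sizes of segments 1..i-1.
Segment 1: SEQ = 26112, payload = 328 bytes
Segment 2: SEQ = 26440, payload = 1336 bytes
Segment 3: SEQ = 27776, payload = 1148 bytes
SEQ of segment 3 = 26112 + 328 + 1336 = 27776

27776


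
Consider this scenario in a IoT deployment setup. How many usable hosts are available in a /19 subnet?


Given: subnet mask /19
Host bits = 32 - 19 = 13
Total addresses = 2^13 = 8192
Usable hosts = 8192 - 2 (network + broadcast) = 8190

8190


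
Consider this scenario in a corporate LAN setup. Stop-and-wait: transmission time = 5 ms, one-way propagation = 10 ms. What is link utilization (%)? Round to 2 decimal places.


Given: Ttrans = 5 ms, Tprop = 10 ms
RTT = 2 * Tprop = 2 * 10 = 20 ms
U = Ttrans / (Ttrans + RTT)
U = 5 / (5 + 20)
U = 5 / 25 = 0.2
U% = 20.00%

20.00


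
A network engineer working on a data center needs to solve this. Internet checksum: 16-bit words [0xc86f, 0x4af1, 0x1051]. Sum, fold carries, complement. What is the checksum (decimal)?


Given words: [0xc86f, 0x4af1, 0x1051]
Step 1: Sum all words
Raw sum = 51311 + 19185 + 4177 = 74673
Step 2: Fold carry: (9137 + 1) = 9138
One's complement = ~9138 & 0xFFFF = 56397

56397


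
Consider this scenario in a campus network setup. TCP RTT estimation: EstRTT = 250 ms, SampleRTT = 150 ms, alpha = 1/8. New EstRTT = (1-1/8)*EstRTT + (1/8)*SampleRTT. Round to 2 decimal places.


Given: EstRTT = 250 ms, SampleRTT = 150 ms, alpha = 1/8
New EstRTT = (1 - alpha) * EstRTT + alpha * SampleRTT
(7/8) * 250 = 218.75
(1/8) * 150 = 18.75
New EstRTT = 218.75 + 18.75 = 237.5 ms -> 237.50 ms (2 dp)

237.50


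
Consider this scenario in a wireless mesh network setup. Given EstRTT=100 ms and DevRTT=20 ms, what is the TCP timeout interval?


Given: EstRTT = 100 ms, DevRTT = 20 ms
Timeout = EstRTT + 4 * DevRTT
4 * DevRTT = 4 * 20 = 80
Timeout = 100 + 80 = 180 ms

180


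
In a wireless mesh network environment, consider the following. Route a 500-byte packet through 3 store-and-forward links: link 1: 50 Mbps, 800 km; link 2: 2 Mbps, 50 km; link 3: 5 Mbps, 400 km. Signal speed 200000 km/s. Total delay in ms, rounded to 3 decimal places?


Packet = 500 bytes = 4000 bits. Store-and-forward: sum (t_trans + t_prop) per link.
Link 1: t_trans = 4000/(50*10^6) s = 0.0800 ms; t_prop = 800/200000 s = 4.0000 ms; subtotal = 4.0800 ms
Link 2: t_trans = 4000/(2*10^6) s = 2.0000 ms; t_prop = 50/200000 s = 0.2500 ms; subtotal = 2.2500 ms
Link 3: t_trans = 4000/(5*10^6) s = 0.8000 ms; t_prop = 400/200000 s = 2.0000 ms; subtotal = 2.8000 ms
End-to-end = 4.0800 + 2.2500 + 2.8000 = 9.1300 ms -> 9.130 ms (3 dp)

9.130


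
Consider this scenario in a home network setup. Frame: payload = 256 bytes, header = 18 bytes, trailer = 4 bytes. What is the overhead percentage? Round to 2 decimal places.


Given: payload = 256 B, header = 18 B, trailer = 4 B
Overhead bytes = header + trailer = 18 + 4 = 22
Total frame = payload + overhead = 256 + 22 = 278
Overhead % = 22 / 278 * 100 = 7.9137% -> 7.91% (2 dp)

7.91


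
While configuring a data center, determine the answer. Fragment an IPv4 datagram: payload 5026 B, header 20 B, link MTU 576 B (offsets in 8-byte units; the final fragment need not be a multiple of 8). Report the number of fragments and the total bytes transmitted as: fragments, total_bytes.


Max data per non-final fragment = floor((MTU - header)/8)*8 = floor((576 - 20)/8)*8 = floor(556/8)*8 = 552 B
Final fragment needs no 8-byte alignment: it can carry up to MTU - header = 556 B
Non-final fragments needed = ceil((payload - 556) / 552) = ceil(4470/552) = ceil(8.0978) = 9
Number of fragments = 9 + 1 = 10
Fragment sizes (data): 9 * 552 B + 58 B (last, 58 <= 556 OK)
Total bytes sent = payload + n_frags * header = 5026 + 10*20 = 5026 + 200 = 5226 B

10, 5226


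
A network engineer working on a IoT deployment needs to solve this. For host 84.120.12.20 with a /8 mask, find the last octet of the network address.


Given: IP = 84.120.12.20, prefix = /8
Subnet mask = 255.0.0.0
Last octet of IP: 20
Last octet of mask: 0
Network last octet = 20 AND 0 = 0

0


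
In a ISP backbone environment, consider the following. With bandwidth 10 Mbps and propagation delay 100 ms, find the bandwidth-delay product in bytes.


Given: bandwidth = 10 Mbps, delay = 100 ms
BDP in bits = 10 * 10^6 * 100 / 1000
BDP in bits = 1000000
BDP in bytes = 1000000 / 8 = 125000

125000


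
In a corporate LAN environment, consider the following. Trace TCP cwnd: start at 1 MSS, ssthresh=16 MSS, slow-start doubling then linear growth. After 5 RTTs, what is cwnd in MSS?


RTT 0: cwnd = 1 MSS (initial)
RTT 1: cwnd = 2 MSS (slow start, doubled)
RTT 2: cwnd = 4 MSS (slow start, doubled)
RTT 3: cwnd = 8 MSS (slow start, doubled)
RTT 4: cwnd = 16 MSS (slow start, doubled)
RTT 5: cwnd = 17 MSS (congestion avoidance, +1)

17


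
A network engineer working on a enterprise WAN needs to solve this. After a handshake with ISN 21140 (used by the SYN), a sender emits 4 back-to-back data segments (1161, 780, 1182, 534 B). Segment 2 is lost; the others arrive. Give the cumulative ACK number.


SYN uses sequence number 21140; first data byte = ISN + 1 = 21141.
Segment 1: SEQ = 21141, len = 1161 B, covers [21141, 22301]
Segment 2: SEQ = 22302, len = 780 B, covers [22302, 23081] [LOST]
Segment 3: SEQ = 23082, len = 1182 B, covers [23082, 24263]
Segment 4: SEQ = 24264, len = 534 B, covers [24264, 24797]
In-order data received: bytes [21141, 22301] (segments 1..1).
Segment 2 missing -> gap begins at byte 22302; later segments buffered out of order.
Cumulative ACK = next expected in-order byte = 21141 + 1161 = 22302

22302


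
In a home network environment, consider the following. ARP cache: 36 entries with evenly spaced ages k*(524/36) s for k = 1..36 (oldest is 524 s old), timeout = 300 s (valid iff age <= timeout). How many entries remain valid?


Ages are k * 524/36 s for k = 1..36 (spacing = 14.5556 s).
Entry k is valid iff k * 524/36 <= 300 iff k <= 36 * 300 / 524 = 20.6107
n_valid = floor(20.6107) = 20
(n_stale = 36 - 20 = 16)

20


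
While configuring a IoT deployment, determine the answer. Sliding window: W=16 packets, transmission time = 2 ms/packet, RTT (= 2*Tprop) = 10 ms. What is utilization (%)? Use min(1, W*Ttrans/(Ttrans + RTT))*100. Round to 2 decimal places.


Given: W = 16, Ttrans = 2 ms, RTT = 10 ms (= 2 * Tprop, Tprop = 5 ms)
Cycle time = Ttrans + RTT = 2 + 10 = 12 ms (first packet sent until its ACK returns)
W * Ttrans = 16 * 2 = 32 ms of sending per cycle
W * Ttrans / (Ttrans + RTT) = 32 / 12 = 2.666667
U = min(1, 2.666667) = 1.000000
U% = 100.00%

100.00


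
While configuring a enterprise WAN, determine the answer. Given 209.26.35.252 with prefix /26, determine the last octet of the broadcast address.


Given: IP = 209.26.35.252, prefix = /26
Host bits = 32 - 26 = 6
Network last octet = 252 AND mask = 192
Host part size = 2^6 - 1 = 63
Broadcast last octet = 192 OR 63 = 255

255


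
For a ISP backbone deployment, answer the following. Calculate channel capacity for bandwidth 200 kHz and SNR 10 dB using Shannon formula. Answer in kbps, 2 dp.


Given: B = 200 kHz, SNR = 10 dB
SNR linear = 10^(10/10) = 10
1 + SNR = 11
log2(11) = 3.4594316186
C = 200 * 1000 * 3.4594316186 = 691886.3237 bps
C = 691.886324 kbps -> 691.89 kbps (2 dp)

691.89


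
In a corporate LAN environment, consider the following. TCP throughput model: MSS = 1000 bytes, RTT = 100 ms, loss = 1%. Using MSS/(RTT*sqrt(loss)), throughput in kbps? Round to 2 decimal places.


Given: MSS = 1000 bytes, RTT = 100 ms, loss = 1%
RTT in seconds = 100 / 1000 = 0.1
Loss rate = 1% = 0.01
sqrt(loss) = sqrt(0.01) = 0.1
Throughput (bytes/s) = 1000 / (0.1 * 0.1) = 100000.0000
Throughput (kbps) = 100000.0000 * 8 / 1000 = 800.000000 -> 800.00 kbps (2 dp)

800.00


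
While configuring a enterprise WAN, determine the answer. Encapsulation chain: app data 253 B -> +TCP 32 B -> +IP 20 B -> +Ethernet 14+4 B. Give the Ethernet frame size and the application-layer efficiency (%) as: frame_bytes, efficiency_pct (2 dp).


TCP segment = 253 + 32 = 285 B
IP packet = 285 + 20 = 305 B
Ethernet frame = 305 + 14 + 4 = 323 B
Efficiency = app / frame = 253 / 323 = 0.783282 = 78.3282% -> 78.33% (2 dp)

323, 78.33


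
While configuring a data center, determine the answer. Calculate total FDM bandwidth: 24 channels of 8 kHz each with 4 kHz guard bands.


Given: 24 channels, 8 kHz each, guard = 4 kHz
Channel bandwidth = 24 * 8 = 192 kHz
Guard bands = 23 gaps * 4 kHz = 92 kHz
Total = 192 + 92 = 284 kHz

284


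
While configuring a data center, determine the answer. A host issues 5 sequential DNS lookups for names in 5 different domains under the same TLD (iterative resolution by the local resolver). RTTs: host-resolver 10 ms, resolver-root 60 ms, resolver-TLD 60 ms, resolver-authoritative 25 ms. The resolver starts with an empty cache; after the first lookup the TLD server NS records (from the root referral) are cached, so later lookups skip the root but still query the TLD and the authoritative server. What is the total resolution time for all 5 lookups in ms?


Lookup 1 (cold cache): local + root + TLD + auth = 10 + 60 + 60 + 25 = 155 ms
Lookups 2..5 (TLD NS cached -> skip root; new domain -> still ask TLD and auth): local + TLD + auth = 10 + 60 + 25 = 95 ms each
Remaining 4 lookups: 4 * 95 = 380 ms
Total = 155 + 380 = 535 ms

535


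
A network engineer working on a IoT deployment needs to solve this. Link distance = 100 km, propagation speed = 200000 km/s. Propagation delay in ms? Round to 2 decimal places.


Given: distance = 100 km, speed = 200000 km/s
Delay = distance / speed = 100 / 200000 seconds
Delay in ms = 100 * 1000 / 200000
Delay = 0.5000 ms
Rounded to 2 dp = 0.50 ms

0.50
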